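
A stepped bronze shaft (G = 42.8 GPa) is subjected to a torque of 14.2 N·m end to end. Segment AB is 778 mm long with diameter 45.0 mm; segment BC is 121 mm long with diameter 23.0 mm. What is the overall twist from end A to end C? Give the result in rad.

0.00210 rad

J_AB = π(0.0450)⁴/32 = 4.03×10^-7 m⁴; J_BC = π(0.0230)⁴/32 = 2.75×10^-8 m⁴.
θ = (T/G)·Σ L_i/J_i = (14.20/42.8×10⁹)·(0.778/4.03×10^-7 + 0.121/2.75×10^-8) = 2.102×10^-3 rad.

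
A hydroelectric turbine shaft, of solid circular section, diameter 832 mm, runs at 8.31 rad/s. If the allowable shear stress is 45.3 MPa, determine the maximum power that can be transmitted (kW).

42600 kW

J = πd⁴/32 = π(0.832)⁴/32 = 0.04704 m⁴.
T_max = τ_allow·J/r = 4.53×10^7 × 0.04704 / 0.416 = 5.123e6 N·m.
ω = 8.31 rad/s, so P_max = T_max·ω = 4.257×10^7 W.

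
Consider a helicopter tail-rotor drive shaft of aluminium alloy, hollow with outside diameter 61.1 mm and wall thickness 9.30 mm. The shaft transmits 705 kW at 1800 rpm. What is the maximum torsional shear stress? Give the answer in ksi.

ω = 2π·1800/60 = 188.5 rad/s, so T = P/ω = 705×10³ / 188.5 = 3740 N·m.
J = π(d_o⁴ − d_i⁴)/32 = π(0.0611⁴ − 0.0425⁴)/32 = 1.048×10^-6 m⁴.
τ_max = T·r/J = 3740 × 0.0306 / 1.048×10^-6 = 1.090×10^8 Pa.

15.8 ksi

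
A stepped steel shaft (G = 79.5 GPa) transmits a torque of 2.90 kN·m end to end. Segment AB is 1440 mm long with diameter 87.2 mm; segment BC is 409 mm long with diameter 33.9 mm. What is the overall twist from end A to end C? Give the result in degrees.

J_AB = π(0.0872)⁴/32 = 5.68×10^-6 m⁴; J_BC = π(0.0339)⁴/32 = 1.30×10^-7 m⁴.
θ = (T/G)·Σ L_i/J_i = (2900/79.5×10⁹)·(1.44/5.68×10^-6 + 0.409/1.30×10^-7) = 0.1243 rad.

7.12°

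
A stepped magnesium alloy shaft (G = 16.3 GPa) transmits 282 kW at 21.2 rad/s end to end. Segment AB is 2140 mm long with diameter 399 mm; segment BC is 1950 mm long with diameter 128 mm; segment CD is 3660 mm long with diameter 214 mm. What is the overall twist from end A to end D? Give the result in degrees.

ω = 21.2 rad/s, so T = P/ω = 282×10³ / 21.20 = 13300 N·m.
J_AB = π(0.399)⁴/32 = 2.49×10^-3 m⁴; J_BC = π(0.128)⁴/32 = 2.64×10^-5 m⁴; J_CD = π(0.214)⁴/32 = 2.06×10^-4 m⁴.
θ = (T/G)·Σ L_i/J_i = (13300/16.3×10⁹)·(2.14/2.49×10^-3 + 1.95/2.64×10^-5 + 3.66/2.06×10^-4) = 0.07559 rad.

4.33°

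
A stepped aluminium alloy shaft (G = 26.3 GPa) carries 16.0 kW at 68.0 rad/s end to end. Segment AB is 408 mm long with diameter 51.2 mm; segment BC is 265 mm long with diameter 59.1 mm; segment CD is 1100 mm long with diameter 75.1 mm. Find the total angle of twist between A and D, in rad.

ω = 68.0 rad/s, so T = P/ω = 16.0×10³ / 68.00 = 235.3 N·m.
J_AB = π(0.0512)⁴/32 = 6.75×10^-7 m⁴; J_BC = π(0.0591)⁴/32 = 1.20×10^-6 m⁴; J_CD = π(0.0751)⁴/32 = 3.12×10^-6 m⁴.
θ = (T/G)·Σ L_i/J_i = (235.3/26.3×10⁹)·(0.408/6.75×10^-7 + 0.265/1.20×10^-6 + 1.10/3.12×10^-6) = 0.01054 rad.

0.0105 rad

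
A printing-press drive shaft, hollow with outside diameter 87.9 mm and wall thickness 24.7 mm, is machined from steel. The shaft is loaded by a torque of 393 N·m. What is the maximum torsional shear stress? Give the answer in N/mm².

3.06 N/mm²

J = π(d_o⁴ − d_i⁴)/32 = π(0.0879⁴ − 0.0385⁴)/32 = 5.645×10^-6 m⁴.
τ_max = T·r/J = 393.0 × 0.0440 / 5.645×10^-6 = 3.060×10^6 Pa.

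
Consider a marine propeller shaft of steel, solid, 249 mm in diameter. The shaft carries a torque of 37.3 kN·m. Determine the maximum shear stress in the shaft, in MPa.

J = πd⁴/32 = π(0.249)⁴/32 = 3.774×10^-4 m⁴.
τ_max = T·r/J = 37300 × 0.124 / 3.774×10^-4 = 1.230×10^7 Pa.

12.3 MPa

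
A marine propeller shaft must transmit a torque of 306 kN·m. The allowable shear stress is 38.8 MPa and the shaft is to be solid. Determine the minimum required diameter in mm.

342 mm

For a solid shaft τ_max = 16T/(πd³), so d = (16T/(π τ_allow))^(1/3) = (16·306000/(π·3.88×10^7))^(1/3) = 0.3425 m.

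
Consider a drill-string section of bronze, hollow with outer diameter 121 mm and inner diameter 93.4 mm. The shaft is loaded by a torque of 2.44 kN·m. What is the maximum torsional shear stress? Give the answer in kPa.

J = π(d_o⁴ − d_i⁴)/32 = π(0.121⁴ − 0.0934⁴)/32 = 1.357×10^-5 m⁴.
τ_max = T·r/J = 2440 × 0.0605 / 1.357×10^-5 = 1.088×10^7 Pa.

10900 kPa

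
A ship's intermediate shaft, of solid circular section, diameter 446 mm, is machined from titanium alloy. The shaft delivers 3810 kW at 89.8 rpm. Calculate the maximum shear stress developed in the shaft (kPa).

23300 kPa

ω = 2π·89.8/60 = 9.404 rad/s, so T = P/ω = 3810×10³ / 9.404 = 405200 N·m.
J = πd⁴/32 = π(0.446)⁴/32 = 3.885×10^-3 m⁴.
τ_max = T·r/J = 405200 × 0.223 / 3.885×10^-3 = 2.326×10^7 Pa.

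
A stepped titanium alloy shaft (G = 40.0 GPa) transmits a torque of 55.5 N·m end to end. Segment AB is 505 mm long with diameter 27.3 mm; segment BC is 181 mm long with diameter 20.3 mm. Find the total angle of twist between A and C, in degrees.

J_AB = π(0.0273)⁴/32 = 5.45×10^-8 m⁴; J_BC = π(0.0203)⁴/32 = 1.67×10^-8 m⁴.
θ = (T/G)·Σ L_i/J_i = (55.50/40.0×10⁹)·(0.505/5.45×10^-8 + 0.181/1.67×10^-8) = 0.02791 rad.

1.60°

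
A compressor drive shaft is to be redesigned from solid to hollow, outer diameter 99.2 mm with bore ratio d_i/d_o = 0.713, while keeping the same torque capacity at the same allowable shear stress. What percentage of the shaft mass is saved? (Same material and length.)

Equal τ_max and T ⇒ the solid shaft needs d_s³ = d_o³(1−k⁴), so d_s = 99.2·(1−0.713⁴)^(1/3) = 89.79 mm.
Area ratio A_h/A_s = d_o²(1−k²)/d_s² = (1−k²)/(1−k⁴)^(2/3) = 0.6001.
Mass saving = 1 − 0.6001 = 40.0 %.

40.0 %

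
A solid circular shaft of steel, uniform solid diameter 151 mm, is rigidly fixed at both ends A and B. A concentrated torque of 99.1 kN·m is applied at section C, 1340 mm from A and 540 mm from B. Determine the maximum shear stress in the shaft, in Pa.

With uniform GJ and both ends fixed, compatibility θ_AC = θ_CB gives T_A·a = T_B·b, together with T_A + T_B = T₀.
T_A = T₀·b/(a+b) = 99100·540/1880 = 28460 N·m; T_B = 70640 N·m.
τ in each portion: τ_AC = 4.21×10^7 Pa, τ_CB = 1.04×10^8 Pa; maximum is in CB.
τ_max = T_CB·r/J = 70640·0.0755/5.10×10^-5 = 1.045×10^8 Pa.

1.04e8 Pa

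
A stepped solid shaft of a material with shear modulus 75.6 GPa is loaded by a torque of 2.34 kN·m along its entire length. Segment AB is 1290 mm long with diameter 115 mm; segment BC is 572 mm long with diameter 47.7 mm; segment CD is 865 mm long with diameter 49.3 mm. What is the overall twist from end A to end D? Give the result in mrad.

J_AB = π(0.115)⁴/32 = 1.72×10^-5 m⁴; J_BC = π(0.0477)⁴/32 = 5.08×10^-7 m⁴; J_CD = π(0.0493)⁴/32 = 5.80×10^-7 m⁴.
θ = (T/G)·Σ L_i/J_i = (2340/75.6×10⁹)·(1.29/1.72×10^-5 + 0.572/5.08×10^-7 + 0.865/5.80×10^-7) = 0.08333 rad.

83.3 mrad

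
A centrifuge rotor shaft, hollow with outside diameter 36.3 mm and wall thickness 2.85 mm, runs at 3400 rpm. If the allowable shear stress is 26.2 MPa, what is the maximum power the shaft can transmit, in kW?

43.4 kW

J = π(d_o⁴ − d_i⁴)/32 = π(0.0363⁴ − 0.0306⁴)/32 = 8.438×10^-8 m⁴.
T_max = τ_allow·J/r = 2.62×10^7 × 8.438×10^-8 / 0.0181 = 121.8 N·m.
ω = 2π·3400/60 = 356.0 rad/s, so P_max = T_max·ω = 4.337×10^4 W.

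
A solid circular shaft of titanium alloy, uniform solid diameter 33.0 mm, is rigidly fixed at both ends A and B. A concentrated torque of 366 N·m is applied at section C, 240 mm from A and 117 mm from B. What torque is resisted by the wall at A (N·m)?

120 N·m

With uniform GJ and both ends fixed, compatibility θ_AC = θ_CB gives T_A·a = T_B·b, together with T_A + T_B = T₀.
T_A = T₀·b/(a+b) = 366.0·117/357.0 = 119.9 N·m; T_B = 246.1 N·m.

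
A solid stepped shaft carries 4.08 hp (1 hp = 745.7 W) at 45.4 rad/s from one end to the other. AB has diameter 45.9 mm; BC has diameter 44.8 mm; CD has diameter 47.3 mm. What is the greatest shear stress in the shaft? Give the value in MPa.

ω = 45.4 rad/s, so T = P/ω = 4.08×745.7 / 45.40 = 67.01 N·m.
Under the same torque, τ_max = 16T/(πd³) is largest where d is smallest — segment BC (d = 44.8 mm).
τ_max = 16·67.01/(π·(0.0448)³) = 3.796×10^6 Pa.

3.80 MPa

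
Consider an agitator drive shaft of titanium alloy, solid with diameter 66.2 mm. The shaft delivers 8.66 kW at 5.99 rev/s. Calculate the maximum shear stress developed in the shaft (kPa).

4040 kPa

ω = 2π·5.99 = 37.64 rad/s, so T = P/ω = 8.66×10³ / 37.64 = 230.1 N·m.
J = πd⁴/32 = π(0.0662)⁴/32 = 1.886×10^-6 m⁴.
τ_max = T·r/J = 230.1 × 0.0331 / 1.886×10^-6 = 4.039×10^6 Pa.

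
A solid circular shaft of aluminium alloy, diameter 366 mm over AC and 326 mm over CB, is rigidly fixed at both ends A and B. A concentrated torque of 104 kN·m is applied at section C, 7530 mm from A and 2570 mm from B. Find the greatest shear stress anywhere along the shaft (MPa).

9.91 MPa

Compatibility: T_A·a/J_AC = T_B·b/J_CB with T_A + T_B = T₀.
J_AC = 1.76×10^-3 m⁴, J_CB = 1.11×10^-3 m⁴, so T_A = T₀·(J_AC/a)/((J_AC/a)+(J_CB/b)) = 36570 N·m, T_B = 67430 N·m.
τ in each portion: τ_AC = 3.80×10^6 Pa, τ_CB = 9.91×10^6 Pa; maximum is in CB.
τ_max = T_CB·r/J = 67430·0.163/1.11×10^-3 = 9.913×10^6 Pa.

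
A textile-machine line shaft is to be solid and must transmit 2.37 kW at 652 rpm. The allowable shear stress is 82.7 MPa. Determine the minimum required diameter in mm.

ω = 2π·652/60 = 68.28 rad/s, so T = P/ω = 2.37×10³ / 68.28 = 34.71 N·m.
For a solid shaft τ_max = 16T/(πd³), so d = (16T/(π τ_allow))^(1/3) = (16·34.71/(π·8.27×10^7))^(1/3) = 0.01288 m.

12.9 mm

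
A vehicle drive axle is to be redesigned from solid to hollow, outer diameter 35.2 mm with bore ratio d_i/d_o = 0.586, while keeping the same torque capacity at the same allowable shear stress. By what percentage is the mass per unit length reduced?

Equal τ_max and T ⇒ the solid shaft needs d_s³ = d_o³(1−k⁴), so d_s = 35.2·(1−0.586⁴)^(1/3) = 33.76 mm.
Area ratio A_h/A_s = d_o²(1−k²)/d_s² = (1−k²)/(1−k⁴)^(2/3) = 0.7139.
Mass saving = 1 − 0.7139 = 28.6 %.

28.6 %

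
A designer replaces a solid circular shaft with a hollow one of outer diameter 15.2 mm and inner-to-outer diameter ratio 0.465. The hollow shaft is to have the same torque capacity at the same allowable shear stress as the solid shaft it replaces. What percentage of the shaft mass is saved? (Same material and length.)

Equal τ_max and T ⇒ the solid shaft needs d_s³ = d_o³(1−k⁴), so d_s = 15.2·(1−0.465⁴)^(1/3) = 14.96 mm.
Area ratio A_h/A_s = d_o²(1−k²)/d_s² = (1−k²)/(1−k⁴)^(2/3) = 0.8092.
Mass saving = 1 − 0.8092 = 19.1 %.

19.1 %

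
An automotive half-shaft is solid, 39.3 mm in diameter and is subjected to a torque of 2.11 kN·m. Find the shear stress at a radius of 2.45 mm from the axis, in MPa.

22.1 MPa

J = πd⁴/32 = π(0.0393)⁴/32 = 2.342×10^-7 m⁴.
Shear stress varies linearly with radius: τ = T·r/J = 2110 × 0.00245 / 2.342×10^-7 = 2.207×10^7 Pa.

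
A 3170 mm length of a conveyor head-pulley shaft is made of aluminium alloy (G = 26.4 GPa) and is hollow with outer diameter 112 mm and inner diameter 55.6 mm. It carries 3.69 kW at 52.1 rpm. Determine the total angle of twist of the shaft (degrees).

ω = 2π·52.1/60 = 5.456 rad/s, so T = P/ω = 3.69×10³ / 5.456 = 676.3 N·m.
J = π(d_o⁴ − d_i⁴)/32 = π(0.112⁴ − 0.0556⁴)/32 = 1.451×10^-5 m⁴.
θ = T·L/(G·J) = 676.3 × 3.17 / (26.4×10⁹ × 1.451×10^-5) = 5.597×10^-3 rad.

0.321°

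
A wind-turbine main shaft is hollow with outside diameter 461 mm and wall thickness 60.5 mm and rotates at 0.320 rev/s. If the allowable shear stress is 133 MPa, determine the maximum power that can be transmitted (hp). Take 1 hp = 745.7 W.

4860 hp

J = π(d_o⁴ − d_i⁴)/32 = π(0.461⁴ − 0.340⁴)/32 = 3.122×10^-3 m⁴.
T_max = τ_allow·J/r = 1.33×10^8 × 3.122×10^-3 / 0.231 = 1.801e6 N·m.
ω = 2π·0.320 = 2.011 rad/s, so P_max = T_max·ω = 3.622×10^6 W.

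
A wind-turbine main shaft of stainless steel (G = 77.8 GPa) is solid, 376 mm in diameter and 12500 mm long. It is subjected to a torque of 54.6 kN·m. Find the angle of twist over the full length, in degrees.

0.256°

J = πd⁴/32 = π(0.376)⁴/32 = 1.962×10^-3 m⁴.
θ = T·L/(G·J) = 54600 × 12.5 / (77.8×10⁹ × 1.962×10^-3) = 4.471×10^-3 rad.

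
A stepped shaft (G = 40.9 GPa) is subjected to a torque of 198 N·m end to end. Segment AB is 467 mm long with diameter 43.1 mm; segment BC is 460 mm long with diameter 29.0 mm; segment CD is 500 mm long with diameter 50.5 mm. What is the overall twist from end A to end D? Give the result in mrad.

J_AB = π(0.0431)⁴/32 = 3.39×10^-7 m⁴; J_BC = π(0.0290)⁴/32 = 6.94×10^-8 m⁴; J_CD = π(0.0505)⁴/32 = 6.39×10^-7 m⁴.
θ = (T/G)·Σ L_i/J_i = (198.0/40.9×10⁹)·(0.467/3.39×10^-7 + 0.460/6.94×10^-8 + 0.500/6.39×10^-7) = 0.04254 rad.

42.5 mrad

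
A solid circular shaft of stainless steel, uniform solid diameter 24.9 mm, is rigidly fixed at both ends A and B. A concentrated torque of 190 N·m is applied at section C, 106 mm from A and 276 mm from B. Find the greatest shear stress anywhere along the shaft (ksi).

6.57 ksi

With uniform GJ and both ends fixed, compatibility θ_AC = θ_CB gives T_A·a = T_B·b, together with T_A + T_B = T₀.
T_A = T₀·b/(a+b) = 190.0·276/382.0 = 137.3 N·m; T_B = 52.72 N·m.
τ in each portion: τ_AC = 4.53×10^7 Pa, τ_CB = 1.74×10^7 Pa; maximum is in AC.
τ_max = T_AC·r/J = 137.3·0.0124/3.77×10^-8 = 4.529×10^7 Pa.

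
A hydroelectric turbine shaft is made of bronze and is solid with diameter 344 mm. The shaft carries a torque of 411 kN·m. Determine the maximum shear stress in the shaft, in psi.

7460 psi

J = πd⁴/32 = π(0.344)⁴/32 = 1.375×10^-3 m⁴.
τ_max = T·r/J = 411000 × 0.172 / 1.375×10^-3 = 5.142×10^7 Pa.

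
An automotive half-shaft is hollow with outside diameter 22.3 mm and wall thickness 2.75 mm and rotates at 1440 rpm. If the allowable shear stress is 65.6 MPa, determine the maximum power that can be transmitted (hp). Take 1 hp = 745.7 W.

J = π(d_o⁴ − d_i⁴)/32 = π(0.0223⁴ − 0.0168⁴)/32 = 1.646×10^-8 m⁴.
T_max = τ_allow·J/r = 6.56×10^7 × 1.646×10^-8 / 0.0112 = 96.83 N·m.
ω = 2π·1440/60 = 150.8 rad/s, so P_max = T_max·ω = 1.460×10^4 W.

19.6 hp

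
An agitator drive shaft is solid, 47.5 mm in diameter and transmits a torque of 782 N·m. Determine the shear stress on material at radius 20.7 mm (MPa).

32.4 MPa

J = πd⁴/32 = π(0.0475)⁴/32 = 4.998×10^-7 m⁴.
Shear stress varies linearly with radius: τ = T·r/J = 782.0 × 0.0207 / 4.998×10^-7 = 3.239×10^7 Pa.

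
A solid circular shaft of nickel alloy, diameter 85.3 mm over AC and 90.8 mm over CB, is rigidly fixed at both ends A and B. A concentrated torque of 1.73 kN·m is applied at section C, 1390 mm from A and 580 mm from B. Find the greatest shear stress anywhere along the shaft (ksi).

Compatibility: T_A·a/J_AC = T_B·b/J_CB with T_A + T_B = T₀.
J_AC = 5.20×10^-6 m⁴, J_CB = 6.67×10^-6 m⁴, so T_A = T₀·(J_AC/a)/((J_AC/a)+(J_CB/b)) = 424.3 N·m, T_B = 1306 N·m.
τ in each portion: τ_AC = 3.48×10^6 Pa, τ_CB = 8.88×10^6 Pa; maximum is in CB.
τ_max = T_CB·r/J = 1306·0.0454/6.67×10^-6 = 8.883×10^6 Pa.

1.29 ksi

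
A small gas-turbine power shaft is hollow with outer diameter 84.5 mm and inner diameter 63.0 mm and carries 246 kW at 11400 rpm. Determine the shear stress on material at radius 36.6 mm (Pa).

2.18e6 Pa

ω = 2π·11400/60 = 1194 rad/s, so T = P/ω = 246×10³ / 1194 = 206.1 N·m.
J = π(d_o⁴ − d_i⁴)/32 = π(0.0845⁴ − 0.0630⁴)/32 = 3.459×10^-6 m⁴.
Shear stress varies linearly with radius: τ = T·r/J = 206.1 × 0.0366 / 3.459×10^-6 = 2.181×10^6 Pa.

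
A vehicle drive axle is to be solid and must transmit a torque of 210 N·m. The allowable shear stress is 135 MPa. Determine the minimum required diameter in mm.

For a solid shaft τ_max = 16T/(πd³), so d = (16T/(π τ_allow))^(1/3) = (16·210.0/(π·1.35×10^8))^(1/3) = 0.01994 m.

19.9 mm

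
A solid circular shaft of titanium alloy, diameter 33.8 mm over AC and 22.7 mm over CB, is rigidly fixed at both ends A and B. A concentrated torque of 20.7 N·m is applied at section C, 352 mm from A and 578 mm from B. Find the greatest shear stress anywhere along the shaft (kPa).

Compatibility: T_A·a/J_AC = T_B·b/J_CB with T_A + T_B = T₀.
J_AC = 1.28×10^-7 m⁴, J_CB = 2.61×10^-8 m⁴, so T_A = T₀·(J_AC/a)/((J_AC/a)+(J_CB/b)) = 18.42 N·m, T_B = 2.282 N·m.
τ in each portion: τ_AC = 2.43×10^6 Pa, τ_CB = 9.94×10^5 Pa; maximum is in AC.
τ_max = T_AC·r/J = 18.42·0.0169/1.28×10^-7 = 2.429×10^6 Pa.

2430 kPa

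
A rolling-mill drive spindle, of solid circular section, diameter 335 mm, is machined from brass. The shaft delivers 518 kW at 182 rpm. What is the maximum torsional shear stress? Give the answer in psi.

ω = 2π·182/60 = 19.06 rad/s, so T = P/ω = 518×10³ / 19.06 = 27180 N·m.
J = πd⁴/32 = π(0.335)⁴/32 = 1.236×10^-3 m⁴.
τ_max = T·r/J = 27180 × 0.168 / 1.236×10^-3 = 3.682×10^6 Pa.

534 psi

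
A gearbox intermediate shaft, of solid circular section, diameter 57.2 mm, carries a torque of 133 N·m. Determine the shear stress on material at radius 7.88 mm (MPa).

0.997 MPa

J = πd⁴/32 = π(0.0572)⁴/32 = 1.051×10^-6 m⁴.
Shear stress varies linearly with radius: τ = T·r/J = 133.0 × 0.00788 / 1.051×10^-6 = 9.972×10^5 Pa.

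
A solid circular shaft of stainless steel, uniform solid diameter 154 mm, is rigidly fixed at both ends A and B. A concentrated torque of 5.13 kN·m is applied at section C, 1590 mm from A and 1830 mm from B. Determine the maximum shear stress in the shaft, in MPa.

With uniform GJ and both ends fixed, compatibility θ_AC = θ_CB gives T_A·a = T_B·b, together with T_A + T_B = T₀.
T_A = T₀·b/(a+b) = 5130·1830/3420 = 2745 N·m; T_B = 2385 N·m.
τ in each portion: τ_AC = 3.83×10^6 Pa, τ_CB = 3.33×10^6 Pa; maximum is in AC.
τ_max = T_AC·r/J = 2745·0.0770/5.52×10^-5 = 3.828×10^6 Pa.

3.83 MPa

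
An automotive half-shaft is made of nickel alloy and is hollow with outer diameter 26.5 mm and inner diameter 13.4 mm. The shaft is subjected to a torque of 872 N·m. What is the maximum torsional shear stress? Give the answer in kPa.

J = π(d_o⁴ − d_i⁴)/32 = π(0.0265⁴ − 0.0134⁴)/32 = 4.525×10^-8 m⁴.
τ_max = T·r/J = 872.0 × 0.0132 / 4.525×10^-8 = 2.553×10^8 Pa.

255000 kPa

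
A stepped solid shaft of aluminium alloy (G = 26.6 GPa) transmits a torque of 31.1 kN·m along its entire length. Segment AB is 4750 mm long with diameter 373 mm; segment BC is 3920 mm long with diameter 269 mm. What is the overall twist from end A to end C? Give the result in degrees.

0.678°

J_AB = π(0.373)⁴/32 = 1.90×10^-3 m⁴; J_BC = π(0.269)⁴/32 = 5.14×10^-4 m⁴.
θ = (T/G)·Σ L_i/J_i = (31100/26.6×10⁹)·(4.75/1.90×10^-3 + 3.92/5.14×10^-4) = 0.01184 rad.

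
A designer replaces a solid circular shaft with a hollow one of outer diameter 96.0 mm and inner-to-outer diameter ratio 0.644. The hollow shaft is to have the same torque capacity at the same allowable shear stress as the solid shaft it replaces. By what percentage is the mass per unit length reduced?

Equal τ_max and T ⇒ the solid shaft needs d_s³ = d_o³(1−k⁴), so d_s = 96.0·(1−0.644⁴)^(1/3) = 90.15 mm.
Area ratio A_h/A_s = d_o²(1−k²)/d_s² = (1−k²)/(1−k⁴)^(2/3) = 0.6637.
Mass saving = 1 − 0.6637 = 33.6 %.

33.6 %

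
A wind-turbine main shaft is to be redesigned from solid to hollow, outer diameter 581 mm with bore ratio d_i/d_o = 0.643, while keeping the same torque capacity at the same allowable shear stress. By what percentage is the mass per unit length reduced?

Equal τ_max and T ⇒ the solid shaft needs d_s³ = d_o³(1−k⁴), so d_s = 581·(1−0.643⁴)^(1/3) = 545.8 mm.
Area ratio A_h/A_s = d_o²(1−k²)/d_s² = (1−k²)/(1−k⁴)^(2/3) = 0.6646.
Mass saving = 1 − 0.6646 = 33.5 %.

33.5 %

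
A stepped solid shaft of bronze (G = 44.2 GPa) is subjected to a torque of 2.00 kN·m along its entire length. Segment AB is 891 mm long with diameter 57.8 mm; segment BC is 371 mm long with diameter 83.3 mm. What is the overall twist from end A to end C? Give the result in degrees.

2.31°

J_AB = π(0.0578)⁴/32 = 1.10×10^-6 m⁴; J_BC = π(0.0833)⁴/32 = 4.73×10^-6 m⁴.
θ = (T/G)·Σ L_i/J_i = (2000/44.2×10⁹)·(0.891/1.10×10^-6 + 0.371/4.73×10^-6) = 0.04035 rad.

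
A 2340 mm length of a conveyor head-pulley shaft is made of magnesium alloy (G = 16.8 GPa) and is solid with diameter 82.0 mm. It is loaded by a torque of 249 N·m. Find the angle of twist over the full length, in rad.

J = πd⁴/32 = π(0.0820)⁴/32 = 4.439×10^-6 m⁴.
θ = T·L/(G·J) = 249.0 × 2.34 / (16.8×10⁹ × 4.439×10^-6) = 7.814×10^-3 rad.

0.00781 rad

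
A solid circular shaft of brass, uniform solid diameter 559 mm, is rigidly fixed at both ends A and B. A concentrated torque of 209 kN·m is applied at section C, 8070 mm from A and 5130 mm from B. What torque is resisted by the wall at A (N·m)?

81200 N·m

With uniform GJ and both ends fixed, compatibility θ_AC = θ_CB gives T_A·a = T_B·b, together with T_A + T_B = T₀.
T_A = T₀·b/(a+b) = 209000·5130/13200 = 81220 N·m; T_B = 127800 N·m.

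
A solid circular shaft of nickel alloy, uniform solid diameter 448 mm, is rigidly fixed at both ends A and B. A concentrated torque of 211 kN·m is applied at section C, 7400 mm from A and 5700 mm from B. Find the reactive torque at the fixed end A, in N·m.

91800 N·m

With uniform GJ and both ends fixed, compatibility θ_AC = θ_CB gives T_A·a = T_B·b, together with T_A + T_B = T₀.
T_A = T₀·b/(a+b) = 211000·5700/13100 = 91810 N·m; T_B = 119200 N·m.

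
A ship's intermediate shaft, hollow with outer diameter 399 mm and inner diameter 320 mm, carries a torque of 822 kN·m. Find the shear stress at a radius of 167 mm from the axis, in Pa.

9.41e7 Pa

J = π(d_o⁴ − d_i⁴)/32 = π(0.399⁴ − 0.320⁴)/32 = 1.459×10^-3 m⁴.
Shear stress varies linearly with radius: τ = T·r/J = 822000 × 0.167 / 1.459×10^-3 = 9.410×10^7 Pa.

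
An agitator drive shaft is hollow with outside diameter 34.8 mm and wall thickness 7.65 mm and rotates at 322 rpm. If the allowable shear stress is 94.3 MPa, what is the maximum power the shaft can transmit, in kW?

23.7 kW

J = π(d_o⁴ − d_i⁴)/32 = π(0.0348⁴ − 0.0195⁴)/32 = 1.298×10^-7 m⁴.
T_max = τ_allow·J/r = 9.43×10^7 × 1.298×10^-7 / 0.0174 = 703.4 N·m.
ω = 2π·322/60 = 33.72 rad/s, so P_max = T_max·ω = 2.372×10^4 W.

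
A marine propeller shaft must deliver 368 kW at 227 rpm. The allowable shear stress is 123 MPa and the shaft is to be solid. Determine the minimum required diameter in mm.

ω = 2π·227/60 = 23.77 rad/s, so T = P/ω = 368×10³ / 23.77 = 15480 N·m.
For a solid shaft τ_max = 16T/(πd³), so d = (16T/(π τ_allow))^(1/3) = (16·15480/(π·1.23×10^8))^(1/3) = 0.08622 m.

86.2 mm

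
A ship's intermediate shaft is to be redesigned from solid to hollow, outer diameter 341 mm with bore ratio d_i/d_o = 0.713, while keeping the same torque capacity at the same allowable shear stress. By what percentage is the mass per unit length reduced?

40.0 %

Equal τ_max and T ⇒ the solid shaft needs d_s³ = d_o³(1−k⁴), so d_s = 341·(1−0.713⁴)^(1/3) = 308.7 mm.
Area ratio A_h/A_s = d_o²(1−k²)/d_s² = (1−k²)/(1−k⁴)^(2/3) = 0.6001.
Mass saving = 1 − 0.6001 = 40.0 %.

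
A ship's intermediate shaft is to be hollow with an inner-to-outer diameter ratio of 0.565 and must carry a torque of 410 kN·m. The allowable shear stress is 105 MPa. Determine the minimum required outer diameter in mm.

281 mm

For a hollow shaft with d_i/d_o = 0.565: τ_max = 16T/(π d_o³ (1−k⁴)), so d_o = [16T/(π τ_allow (1−k⁴))]^(1/3) = [16·410000/(π·1.05×10^8·0.8981)]^(1/3) = 0.2808 m.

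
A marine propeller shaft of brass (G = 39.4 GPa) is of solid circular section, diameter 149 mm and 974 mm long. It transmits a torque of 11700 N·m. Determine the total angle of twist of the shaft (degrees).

J = πd⁴/32 = π(0.149)⁴/32 = 4.839×10^-5 m⁴.
θ = T·L/(G·J) = 11700 × 0.974 / (39.4×10⁹ × 4.839×10^-5) = 5.977×10^-3 rad.

0.342°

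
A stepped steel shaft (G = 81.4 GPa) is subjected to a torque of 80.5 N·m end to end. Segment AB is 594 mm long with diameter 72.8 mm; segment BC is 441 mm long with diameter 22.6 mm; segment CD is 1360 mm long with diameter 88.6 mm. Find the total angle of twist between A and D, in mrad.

J_AB = π(0.0728)⁴/32 = 2.76×10^-6 m⁴; J_BC = π(0.0226)⁴/32 = 2.56×10^-8 m⁴; J_CD = π(0.0886)⁴/32 = 6.05×10^-6 m⁴.
θ = (T/G)·Σ L_i/J_i = (80.50/81.4×10⁹)·(0.594/2.76×10^-6 + 0.441/2.56×10^-8 + 1.36/6.05×10^-6) = 0.01746 rad.

17.5 mrad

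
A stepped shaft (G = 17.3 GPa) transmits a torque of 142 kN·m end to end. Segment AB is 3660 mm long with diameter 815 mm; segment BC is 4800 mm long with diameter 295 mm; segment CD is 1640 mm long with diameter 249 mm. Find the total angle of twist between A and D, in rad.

0.0894 rad

J_AB = π(0.815)⁴/32 = 0.0433 m⁴; J_BC = π(0.295)⁴/32 = 7.44×10^-4 m⁴; J_CD = π(0.249)⁴/32 = 3.77×10^-4 m⁴.
θ = (T/G)·Σ L_i/J_i = (142000/17.3×10⁹)·(3.66/0.0433 + 4.80/7.44×10^-4 + 1.64/3.77×10^-4) = 0.08935 rad.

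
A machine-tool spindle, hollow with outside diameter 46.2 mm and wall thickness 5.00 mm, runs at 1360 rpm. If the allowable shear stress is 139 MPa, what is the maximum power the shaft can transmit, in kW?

239 kW

J = π(d_o⁴ − d_i⁴)/32 = π(0.0462⁴ − 0.0362⁴)/32 = 2.787×10^-7 m⁴.
T_max = τ_allow·J/r = 1.39×10^8 × 2.787×10^-7 / 0.0231 = 1677 N·m.
ω = 2π·1360/60 = 142.4 rad/s, so P_max = T_max·ω = 2.388×10^5 W.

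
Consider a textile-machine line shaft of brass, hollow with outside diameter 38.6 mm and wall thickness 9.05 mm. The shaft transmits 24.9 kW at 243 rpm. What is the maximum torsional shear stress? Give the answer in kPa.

ω = 2π·243/60 = 25.45 rad/s, so T = P/ω = 24.9×10³ / 25.45 = 978.5 N·m.
J = π(d_o⁴ − d_i⁴)/32 = π(0.0386⁴ − 0.0205⁴)/32 = 2.006×10^-7 m⁴.
τ_max = T·r/J = 978.5 × 0.0193 / 2.006×10^-7 = 9.414×10^7 Pa.

94100 kPa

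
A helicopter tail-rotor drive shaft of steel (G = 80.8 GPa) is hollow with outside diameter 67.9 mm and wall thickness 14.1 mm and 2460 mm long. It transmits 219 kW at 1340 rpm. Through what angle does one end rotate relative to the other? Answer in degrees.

1.48°

ω = 2π·1340/60 = 140.3 rad/s, so T = P/ω = 219×10³ / 140.3 = 1561 N·m.
J = π(d_o⁴ − d_i⁴)/32 = π(0.0679⁴ − 0.0397⁴)/32 = 1.843×10^-6 m⁴.
θ = T·L/(G·J) = 1561 × 2.46 / (80.8×10⁹ × 1.843×10^-6) = 0.02578 rad.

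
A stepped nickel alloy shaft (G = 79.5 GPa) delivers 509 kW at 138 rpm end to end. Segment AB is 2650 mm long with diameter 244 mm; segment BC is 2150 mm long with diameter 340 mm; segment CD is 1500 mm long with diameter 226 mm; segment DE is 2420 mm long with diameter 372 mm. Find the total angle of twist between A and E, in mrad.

ω = 2π·138/60 = 14.45 rad/s, so T = P/ω = 509×10³ / 14.45 = 35220 N·m.
J_AB = π(0.244)⁴/32 = 3.48×10^-4 m⁴; J_BC = π(0.340)⁴/32 = 1.31×10^-3 m⁴; J_CD = π(0.226)⁴/32 = 2.56×10^-4 m⁴; J_DE = π(0.372)⁴/32 = 1.88×10^-3 m⁴.
θ = (T/G)·Σ L_i/J_i = (35220/79.5×10⁹)·(2.65/3.48×10^-4 + 2.15/1.31×10^-3 + 1.50/2.56×10^-4 + 2.42/1.88×10^-3) = 7.265×10^-3 rad.

7.26 mrad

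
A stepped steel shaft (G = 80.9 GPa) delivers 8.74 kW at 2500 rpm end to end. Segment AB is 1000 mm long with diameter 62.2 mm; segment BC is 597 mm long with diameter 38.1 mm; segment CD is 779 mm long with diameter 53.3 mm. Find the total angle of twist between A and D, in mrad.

1.88 mrad

ω = 2π·2500/60 = 261.8 rad/s, so T = P/ω = 8.74×10³ / 261.8 = 33.38 N·m.
J_AB = π(0.0622)⁴/32 = 1.47×10^-6 m⁴; J_BC = π(0.0381)⁴/32 = 2.07×10^-7 m⁴; J_CD = π(0.0533)⁴/32 = 7.92×10^-7 m⁴.
θ = (T/G)·Σ L_i/J_i = (33.38/80.9×10⁹)·(1.00/1.47×10^-6 + 0.597/2.07×10^-7 + 0.779/7.92×10^-7) = 1.877×10^-3 rad.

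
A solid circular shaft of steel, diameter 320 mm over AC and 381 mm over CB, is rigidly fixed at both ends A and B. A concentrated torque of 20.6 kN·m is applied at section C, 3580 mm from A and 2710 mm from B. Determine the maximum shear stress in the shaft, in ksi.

Compatibility: T_A·a/J_AC = T_B·b/J_CB with T_A + T_B = T₀.
J_AC = 1.03×10^-3 m⁴, J_CB = 2.07×10^-3 m⁴, so T_A = T₀·(J_AC/a)/((J_AC/a)+(J_CB/b)) = 5637 N·m, T_B = 14960 N·m.
τ in each portion: τ_AC = 8.76×10^5 Pa, τ_CB = 1.38×10^6 Pa; maximum is in CB.
τ_max = T_CB·r/J = 14960·0.191/2.07×10^-3 = 1.378×10^6 Pa.

0.200 ksi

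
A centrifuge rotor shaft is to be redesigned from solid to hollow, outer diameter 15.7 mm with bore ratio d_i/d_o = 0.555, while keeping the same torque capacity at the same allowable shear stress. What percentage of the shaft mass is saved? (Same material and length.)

Equal τ_max and T ⇒ the solid shaft needs d_s³ = d_o³(1−k⁴), so d_s = 15.7·(1−0.555⁴)^(1/3) = 15.19 mm.
Area ratio A_h/A_s = d_o²(1−k²)/d_s² = (1−k²)/(1−k⁴)^(2/3) = 0.7395.
Mass saving = 1 − 0.7395 = 26.0 %.

26.0 %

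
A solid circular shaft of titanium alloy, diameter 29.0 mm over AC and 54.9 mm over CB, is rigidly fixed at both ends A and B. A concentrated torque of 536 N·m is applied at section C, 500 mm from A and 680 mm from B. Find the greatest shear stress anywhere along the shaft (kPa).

Compatibility: T_A·a/J_AC = T_B·b/J_CB with T_A + T_B = T₀.
J_AC = 6.94×10^-8 m⁴, J_CB = 8.92×10^-7 m⁴, so T_A = T₀·(J_AC/a)/((J_AC/a)+(J_CB/b)) = 51.32 N·m, T_B = 484.7 N·m.
τ in each portion: τ_AC = 1.07×10^7 Pa, τ_CB = 1.49×10^7 Pa; maximum is in CB.
τ_max = T_CB·r/J = 484.7·0.0274/8.92×10^-7 = 1.492×10^7 Pa.

14900 kPa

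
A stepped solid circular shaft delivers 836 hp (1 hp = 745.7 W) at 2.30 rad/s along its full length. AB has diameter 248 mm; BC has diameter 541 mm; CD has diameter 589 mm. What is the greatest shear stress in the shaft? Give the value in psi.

13100 psi

ω = 2.30 rad/s, so T = P/ω = 836×745.7 / 2.300 = 271000 N·m.
Under the same torque, τ_max = 16T/(πd³) is largest where d is smallest — segment AB (d = 248 mm).
τ_max = 16·271000/(π·(0.248)³) = 9.050×10^7 Pa.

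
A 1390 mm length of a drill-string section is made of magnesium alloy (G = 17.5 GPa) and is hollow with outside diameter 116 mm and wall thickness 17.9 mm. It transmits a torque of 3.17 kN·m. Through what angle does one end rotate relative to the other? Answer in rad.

0.0184 rad

J = π(d_o⁴ − d_i⁴)/32 = π(0.116⁴ − 0.0802⁴)/32 = 1.371×10^-5 m⁴.
θ = T·L/(G·J) = 3170 × 1.39 / (17.5×10⁹ × 1.371×10^-5) = 0.01836 rad.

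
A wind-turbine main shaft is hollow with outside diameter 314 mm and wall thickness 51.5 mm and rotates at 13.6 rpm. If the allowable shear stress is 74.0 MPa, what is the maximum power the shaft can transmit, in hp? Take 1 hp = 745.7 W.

684 hp

J = π(d_o⁴ − d_i⁴)/32 = π(0.314⁴ − 0.211⁴)/32 = 7.598×10^-4 m⁴.
T_max = τ_allow·J/r = 7.40×10^7 × 7.598×10^-4 / 0.157 = 358100 N·m.
ω = 2π·13.6/60 = 1.424 rad/s, so P_max = T_max·ω = 5.100×10^5 W.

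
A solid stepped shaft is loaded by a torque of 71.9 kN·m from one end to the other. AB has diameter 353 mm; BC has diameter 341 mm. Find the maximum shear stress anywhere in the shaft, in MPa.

9.23 MPa

Under the same torque, τ_max = 16T/(πd³) is largest where d is smallest — segment BC (d = 341 mm).
τ_max = 16·71900/(π·(0.341)³) = 9.235×10^6 Pa.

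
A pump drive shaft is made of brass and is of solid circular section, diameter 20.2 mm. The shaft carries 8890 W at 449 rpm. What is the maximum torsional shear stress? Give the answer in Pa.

ω = 2π·449/60 = 47.02 rad/s, so T = P/ω = 8890 / 47.02 = 189.1 N·m.
J = πd⁴/32 = π(0.0202)⁴/32 = 1.635×10^-8 m⁴.
τ_max = T·r/J = 189.1 × 0.0101 / 1.635×10^-8 = 1.168×10^8 Pa.

1.17e8 Pa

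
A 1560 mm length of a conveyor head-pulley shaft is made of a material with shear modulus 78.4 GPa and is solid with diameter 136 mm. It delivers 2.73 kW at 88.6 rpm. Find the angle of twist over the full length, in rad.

1.74e-4 rad

ω = 2π·88.6/60 = 9.278 rad/s, so T = P/ω = 2.73×10³ / 9.278 = 294.2 N·m.
J = πd⁴/32 = π(0.136)⁴/32 = 3.359×10^-5 m⁴.
θ = T·L/(G·J) = 294.2 × 1.56 / (78.4×10⁹ × 3.359×10^-5) = 1.743×10^-4 rad.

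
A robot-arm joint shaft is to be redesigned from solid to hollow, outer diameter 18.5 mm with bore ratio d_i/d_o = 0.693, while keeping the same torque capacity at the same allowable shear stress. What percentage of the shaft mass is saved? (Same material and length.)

Equal τ_max and T ⇒ the solid shaft needs d_s³ = d_o³(1−k⁴), so d_s = 18.5·(1−0.693⁴)^(1/3) = 16.95 mm.
Area ratio A_h/A_s = d_o²(1−k²)/d_s² = (1−k²)/(1−k⁴)^(2/3) = 0.6190.
Mass saving = 1 − 0.6190 = 38.1 %.

38.1 %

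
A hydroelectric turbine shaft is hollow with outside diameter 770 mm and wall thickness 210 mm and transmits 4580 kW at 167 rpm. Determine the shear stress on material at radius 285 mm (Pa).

ω = 2π·167/60 = 17.49 rad/s, so T = P/ω = 4580×10³ / 17.49 = 261900 N·m.
J = π(d_o⁴ − d_i⁴)/32 = π(0.770⁴ − 0.350⁴)/32 = 0.03304 m⁴.
Shear stress varies linearly with radius: τ = T·r/J = 261900 × 0.285 / 0.03304 = 2.259×10^6 Pa.

2.26e6 Pa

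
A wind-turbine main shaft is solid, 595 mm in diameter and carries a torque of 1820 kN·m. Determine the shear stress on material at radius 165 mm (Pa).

J = πd⁴/32 = π(0.595)⁴/32 = 0.01230 m⁴.
Shear stress varies linearly with radius: τ = T·r/J = 1.820e6 × 0.165 / 0.01230 = 2.441×10^7 Pa.

2.44e7 Pa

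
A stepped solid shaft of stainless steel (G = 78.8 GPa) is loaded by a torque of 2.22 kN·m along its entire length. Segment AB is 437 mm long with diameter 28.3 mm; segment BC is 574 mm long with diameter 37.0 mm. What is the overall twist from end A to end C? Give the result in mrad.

J_AB = π(0.0283)⁴/32 = 6.30×10^-8 m⁴; J_BC = π(0.0370)⁴/32 = 1.84×10^-7 m⁴.
θ = (T/G)·Σ L_i/J_i = (2220/78.8×10⁹)·(0.437/6.30×10^-8 + 0.574/1.84×10^-7) = 0.2834 rad.

283 mrad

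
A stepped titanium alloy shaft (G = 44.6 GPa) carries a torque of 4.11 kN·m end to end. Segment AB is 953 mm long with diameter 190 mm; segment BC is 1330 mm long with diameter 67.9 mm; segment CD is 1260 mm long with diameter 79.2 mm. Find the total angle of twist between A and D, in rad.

J_AB = π(0.190)⁴/32 = 1.28×10^-4 m⁴; J_BC = π(0.0679)⁴/32 = 2.09×10^-6 m⁴; J_CD = π(0.0792)⁴/32 = 3.86×10^-6 m⁴.
θ = (T/G)·Σ L_i/J_i = (4110/44.6×10⁹)·(0.953/1.28×10^-4 + 1.33/2.09×10^-6 + 1.26/3.86×10^-6) = 0.08948 rad.

0.0895 rad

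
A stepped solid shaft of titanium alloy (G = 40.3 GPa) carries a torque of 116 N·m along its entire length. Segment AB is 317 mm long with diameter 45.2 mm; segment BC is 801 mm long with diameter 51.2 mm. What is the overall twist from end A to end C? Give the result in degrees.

J_AB = π(0.0452)⁴/32 = 4.10×10^-7 m⁴; J_BC = π(0.0512)⁴/32 = 6.75×10^-7 m⁴.
θ = (T/G)·Σ L_i/J_i = (116.0/40.3×10⁹)·(0.317/4.10×10^-7 + 0.801/6.75×10^-7) = 5.644×10^-3 rad.

0.323°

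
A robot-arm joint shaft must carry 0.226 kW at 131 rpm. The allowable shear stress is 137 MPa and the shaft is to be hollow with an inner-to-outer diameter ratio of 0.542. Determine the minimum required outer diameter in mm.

8.75 mm

ω = 2π·131/60 = 13.72 rad/s, so T = P/ω = 0.226×10³ / 13.72 = 16.47 N·m.
For a hollow shaft with d_i/d_o = 0.542: τ_max = 16T/(π d_o³ (1−k⁴)), so d_o = [16T/(π τ_allow (1−k⁴))]^(1/3) = [16·16.47/(π·1.37×10^8·0.9137)]^(1/3) = 0.008752 m.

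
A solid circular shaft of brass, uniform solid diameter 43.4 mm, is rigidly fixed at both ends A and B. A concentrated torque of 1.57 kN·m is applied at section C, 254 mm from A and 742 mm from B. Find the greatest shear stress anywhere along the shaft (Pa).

7.29e7 Pa

With uniform GJ and both ends fixed, compatibility θ_AC = θ_CB gives T_A·a = T_B·b, together with T_A + T_B = T₀.
T_A = T₀·b/(a+b) = 1570·742/996.0 = 1170 N·m; T_B = 400.4 N·m.
τ in each portion: τ_AC = 7.29×10^7 Pa, τ_CB = 2.49×10^7 Pa; maximum is in AC.
τ_max = T_AC·r/J = 1170·0.0217/3.48×10^-7 = 7.287×10^7 Pa.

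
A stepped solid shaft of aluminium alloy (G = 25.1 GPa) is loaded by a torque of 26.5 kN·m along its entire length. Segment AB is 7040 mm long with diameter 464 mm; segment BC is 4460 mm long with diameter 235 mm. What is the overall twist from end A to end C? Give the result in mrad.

J_AB = π(0.464)⁴/32 = 4.55×10^-3 m⁴; J_BC = π(0.235)⁴/32 = 2.99×10^-4 m⁴.
θ = (T/G)·Σ L_i/J_i = (26500/25.1×10⁹)·(7.04/4.55×10^-3 + 4.46/2.99×10^-4) = 0.01736 rad.

17.4 mrad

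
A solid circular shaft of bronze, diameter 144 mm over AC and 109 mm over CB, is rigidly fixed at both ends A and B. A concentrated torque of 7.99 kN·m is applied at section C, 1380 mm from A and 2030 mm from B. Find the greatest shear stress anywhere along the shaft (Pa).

Compatibility: T_A·a/J_AC = T_B·b/J_CB with T_A + T_B = T₀.
J_AC = 4.22×10^-5 m⁴, J_CB = 1.39×10^-5 m⁴, so T_A = T₀·(J_AC/a)/((J_AC/a)+(J_CB/b)) = 6532 N·m, T_B = 1458 N·m.
τ in each portion: τ_AC = 1.11×10^7 Pa, τ_CB = 5.73×10^6 Pa; maximum is in AC.
τ_max = T_AC·r/J = 6532·0.0720/4.22×10^-5 = 1.114×10^7 Pa.

1.11e7 Pa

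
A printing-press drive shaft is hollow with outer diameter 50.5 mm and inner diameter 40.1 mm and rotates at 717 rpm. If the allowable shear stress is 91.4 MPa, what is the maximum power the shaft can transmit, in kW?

105 kW

J = π(d_o⁴ − d_i⁴)/32 = π(0.0505⁴ − 0.0401⁴)/32 = 3.847×10^-7 m⁴.
T_max = τ_allow·J/r = 9.14×10^7 × 3.847×10^-7 / 0.0253 = 1392 N·m.
ω = 2π·717/60 = 75.08 rad/s, so P_max = T_max·ω = 1.045×10^5 W.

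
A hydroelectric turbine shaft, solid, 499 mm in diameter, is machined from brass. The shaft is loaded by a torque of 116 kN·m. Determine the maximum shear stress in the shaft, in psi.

J = πd⁴/32 = π(0.499)⁴/32 = 6.087×10^-3 m⁴.
τ_max = T·r/J = 116000 × 0.249 / 6.087×10^-3 = 4.755×10^6 Pa.

690 psi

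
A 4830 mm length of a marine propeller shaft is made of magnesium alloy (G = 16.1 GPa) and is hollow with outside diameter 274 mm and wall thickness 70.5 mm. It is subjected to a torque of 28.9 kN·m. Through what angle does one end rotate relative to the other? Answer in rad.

J = π(d_o⁴ − d_i⁴)/32 = π(0.274⁴ − 0.133⁴)/32 = 5.226×10^-4 m⁴.
θ = T·L/(G·J) = 28900 × 4.83 / (16.1×10⁹ × 5.226×10^-4) = 0.01659 rad.

0.0166 rad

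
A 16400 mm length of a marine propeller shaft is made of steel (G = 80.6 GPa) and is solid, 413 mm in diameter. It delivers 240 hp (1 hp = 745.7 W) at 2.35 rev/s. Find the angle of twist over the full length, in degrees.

0.0495°

ω = 2π·2.35 = 14.77 rad/s, so T = P/ω = 240×745.7 / 14.77 = 12120 N·m.
J = πd⁴/32 = π(0.413)⁴/32 = 2.856×10^-3 m⁴.
θ = T·L/(G·J) = 12120 × 16.4 / (80.6×10⁹ × 2.856×10^-3) = 8.634×10^-4 rad.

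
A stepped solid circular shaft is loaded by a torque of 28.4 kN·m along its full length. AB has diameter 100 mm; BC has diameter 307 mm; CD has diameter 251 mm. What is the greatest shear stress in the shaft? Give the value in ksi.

Under the same torque, τ_max = 16T/(πd³) is largest where d is smallest — segment AB (d = 100 mm).
τ_max = 16·28400/(π·(0.100)³) = 1.446×10^8 Pa.

21.0 ksi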